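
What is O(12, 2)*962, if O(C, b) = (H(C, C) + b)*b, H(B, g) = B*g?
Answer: 280904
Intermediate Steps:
O(C, b) = b*(b + C²) (O(C, b) = (C*C + b)*b = (C² + b)*b = (b + C²)*b = b*(b + C²))
O(12, 2)*962 = (2*(2 + 12²))*962 = (2*(2 + 144))*962 = (2*146)*962 = 292*962 = 280904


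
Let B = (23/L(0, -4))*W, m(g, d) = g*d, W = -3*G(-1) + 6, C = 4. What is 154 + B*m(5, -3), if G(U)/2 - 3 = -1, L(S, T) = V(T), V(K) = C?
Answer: 1343/2 ≈ 671.50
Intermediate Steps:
V(K) = 4
L(S, T) = 4
G(U) = 4 (G(U) = 6 + 2*(-1) = 6 - 2 = 4)
W = -6 (W = -3*4 + 6 = -12 + 6 = -6)
m(g, d) = d*g
B = -69/2 (B = (23/4)*(-6) = -69/2 ≈ -34.500)
154 + B*m(5, -3) = 154 - (-207)*5/2 = 154 - 69/2*(-15) = 154 + 1035/2 = 1343/2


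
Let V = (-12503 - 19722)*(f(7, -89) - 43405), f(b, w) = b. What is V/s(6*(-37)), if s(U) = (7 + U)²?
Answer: 55940022/1849 ≈ 30254.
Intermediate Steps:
V = 1398500550 (V = (-12503 - 19722)*(7 - 43405) = -32225*(-43398) = 1398500550)
V/s(6*(-37)) = 1398500550/((7 + 6*(-37))²) = 1398500550/((7 - 222)²) = 1398500550/((-215)²) = 1398500550/46225 = 1398500550*(1/46225) = 55940022/1849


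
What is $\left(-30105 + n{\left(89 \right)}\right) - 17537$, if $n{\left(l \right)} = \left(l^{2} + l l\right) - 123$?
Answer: $-31923$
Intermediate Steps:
$n{\left(l \right)} = -123 + 2 l^{2}$ ($n{\left(l \right)} = \left(l^{2} + l^{2}\right) - 123 = 2 l^{2} - 123 = -123 + 2 l^{2}$)
$\left(-30105 + n{\left(89 \right)}\right) - 17537 = \left(-30105 - \left(123 - 2 \cdot 89^{2}\right)\right) - 17537 = \left(-30105 + \left(-123 + 2 \cdot 7921\right)\right) - 17537 = \left(-30105 + \left(-123 + 15842\right)\right) - 17537 = \left(-30105 + 15719\right) - 17537 = -14386 - 17537 = -31923$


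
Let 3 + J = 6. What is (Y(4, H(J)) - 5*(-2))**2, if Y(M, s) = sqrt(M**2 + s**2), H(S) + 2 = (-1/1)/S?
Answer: (30 + sqrt(193))**2/9 ≈ 214.06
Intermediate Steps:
J = 3 (J = -3 + 6 = 3)
H(S) = -2 - 1/S (H(S) = -2 + (-1/1)/S = -2 + (-1*1)/S = -2 - 1/S)
(Y(4, H(J)) - 5*(-2))**2 = (sqrt(4**2 + (-2 - 1/3)**2) - 5*(-2))**2 = (sqrt(16 + (-2 - 1*1/3)**2) + 10)**2 = (sqrt(16 + (-2 - 1/3)**2) + 10)**2 = (sqrt(16 + (-7/3)**2) + 10)**2 = (sqrt(16 + 49/9) + 10)**2 = (sqrt(193/9) + 10)**2 = (sqrt(193)/3 + 10)**2 = (10 + sqrt(193)/3)**2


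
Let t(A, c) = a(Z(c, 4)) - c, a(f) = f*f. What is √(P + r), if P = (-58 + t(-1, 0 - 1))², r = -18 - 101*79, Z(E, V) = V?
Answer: 2*I*√1579 ≈ 79.473*I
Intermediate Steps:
r = -7997 (r = -18 - 7979 = -7997)
a(f) = f²
t(A, c) = 16 - c (t(A, c) = 4² - c = 16 - c)
P = 1681 (P = (-58 + (16 - (0 - 1)))² = (-58 + (16 - 1*(-1)))² = (-58 + (16 + 1))² = (-58 + 17)² = (-41)² = 1681)
√(P + r) = √(1681 - 7997) = √(-6316) = 2*I*√1579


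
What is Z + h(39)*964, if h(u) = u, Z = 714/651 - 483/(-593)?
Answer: 691162403/18383 ≈ 37598.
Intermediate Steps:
Z = 35135/18383 (Z = 714*(1/651) - 483*(-1/593) = 34/31 + 483/593 = 35135/18383 ≈ 1.9113)
Z + h(39)*964 = 35135/18383 + 39*964 = 35135/18383 + 37596 = 691162403/18383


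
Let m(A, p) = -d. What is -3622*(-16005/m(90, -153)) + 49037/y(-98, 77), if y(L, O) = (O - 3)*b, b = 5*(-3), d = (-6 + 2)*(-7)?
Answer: -8043524392/3885 ≈ -2.0704e+6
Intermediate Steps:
d = 28 (d = -4*(-7) = 28)
b = -15
m(A, p) = -28 (m(A, p) = -1*28 = -28)
y(L, O) = 45 - 15*O (y(L, O) = (O - 3)*(-15) = (-3 + O)*(-15) = 45 - 15*O)
-3622*(-16005/m(90, -153)) + 49037/y(-98, 77) = -3622/((-28/(-16005))) + 49037/(45 - 15*77) = -3622/((-28*(-1/16005))) + 49037/(45 - 1155) = -3622/28/16005 + 49037/(-1110) = -3622*16005/28 + 49037*(-1/1110) = -28985055/14 - 49037/1110 = -8043524392/3885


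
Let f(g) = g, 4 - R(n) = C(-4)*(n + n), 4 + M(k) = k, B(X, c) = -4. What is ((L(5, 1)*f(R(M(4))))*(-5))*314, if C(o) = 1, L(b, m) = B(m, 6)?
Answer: 25120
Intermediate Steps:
L(b, m) = -4
M(k) = -4 + k
R(n) = 4 - 2*n (R(n) = 4 - (n + n) = 4 - 2*n)
((L(5, 1)*f(R(M(4))))*(-5))*314 = (-4*(4 - 2*(-4 + 4))*(-5))*314 = (-4*(4 - 2*0)*(-5))*314 = (-4*(4 + 0)*(-5))*314 = (-4*4*(-5))*314 = -16*(-5)*314 = 80*314 = 25120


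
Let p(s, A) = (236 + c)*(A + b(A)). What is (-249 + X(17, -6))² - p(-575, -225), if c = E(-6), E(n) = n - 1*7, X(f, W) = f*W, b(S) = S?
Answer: 223551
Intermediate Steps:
X(f, W) = W*f
E(n) = -7 + n (E(n) = n - 7 = -7 + n)
c = -13 (c = -7 - 6 = -13)
p(s, A) = 446*A (p(s, A) = (236 - 13)*(A + A) = 223*(2*A) = 446*A)
(-249 + X(17, -6))² - p(-575, -225) = (-249 - 6*17)² - 446*(-225) = (-249 - 102)² - 1*(-100350) = (-351)² + 100350 = 123201 + 100350 = 223551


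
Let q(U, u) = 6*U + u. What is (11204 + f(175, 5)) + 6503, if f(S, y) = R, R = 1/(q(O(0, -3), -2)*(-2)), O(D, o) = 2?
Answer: 354139/20 ≈ 17707.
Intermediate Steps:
q(U, u) = u + 6*U
R = -1/20 (R = 1/((-2 + 6*2)*(-2)) = 1/((-2 + 12)*(-2)) = 1/(10*(-2)) = 1/(-20) = -1/20 ≈ -0.050000)
f(S, y) = -1/20
(11204 + f(175, 5)) + 6503 = (11204 - 1/20) + 6503 = 224079/20 + 6503 = 354139/20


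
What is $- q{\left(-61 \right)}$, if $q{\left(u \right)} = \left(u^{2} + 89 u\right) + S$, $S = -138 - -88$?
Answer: $1758$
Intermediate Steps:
$S = -50$ ($S = -138 + 88 = -50$)
$q{\left(u \right)} = -50 + u^{2} + 89 u$ ($q{\left(u \right)} = \left(u^{2} + 89 u\right) - 50 = -50 + u^{2} + 89 u$)
$- q{\left(-61 \right)} = - (-50 + \left(-61\right)^{2} + 89 \left(-61\right)) = - (-50 + 3721 - 5429) = \left(-1\right) \left(-1758\right) = 1758$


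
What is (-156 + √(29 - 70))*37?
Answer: -5772 + 37*I*√41 ≈ -5772.0 + 236.92*I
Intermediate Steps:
(-156 + √(29 - 70))*37 = (-156 + √(-41))*37 = (-156 + I*√41)*37 = -5772 + 37*I*√41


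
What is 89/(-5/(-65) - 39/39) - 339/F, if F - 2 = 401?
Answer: -470339/4836 ≈ -97.258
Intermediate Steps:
F = 403 (F = 2 + 401 = 403)
89/(-5/(-65) - 39/39) - 339/F = 89/(-5/(-65) - 39/39) - 339/403 = 89/(-5*(-1/65) - 39*1/39) - 339*1/403 = 89/(1/13 - 1) - 339/403 = 89/(-12/13) - 339/403 = 89*(-13/12) - 339/403 = -1157/12 - 339/403 = -470339/4836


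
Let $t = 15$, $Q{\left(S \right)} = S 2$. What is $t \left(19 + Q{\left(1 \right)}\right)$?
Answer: $315$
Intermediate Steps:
$Q{\left(S \right)} = 2 S$
$t \left(19 + Q{\left(1 \right)}\right) = 15 \left(19 + 2 \cdot 1\right) = 15 \left(19 + 2\right) = 15 \cdot 21 = 315$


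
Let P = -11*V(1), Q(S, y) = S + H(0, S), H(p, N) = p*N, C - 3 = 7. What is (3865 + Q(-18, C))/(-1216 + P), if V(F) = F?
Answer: -3847/1227 ≈ -3.1353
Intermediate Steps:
C = 10 (C = 3 + 7 = 10)
H(p, N) = N*p
Q(S, y) = S (Q(S, y) = S + S*0 = S + 0 = S)
P = -11 (P = -11*1 = -11)
(3865 + Q(-18, C))/(-1216 + P) = (3865 - 18)/(-1216 - 11) = 3847/(-1227) = 3847*(-1/1227) = -3847/1227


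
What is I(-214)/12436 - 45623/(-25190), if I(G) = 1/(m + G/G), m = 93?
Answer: 26666291111/14723353480 ≈ 1.8112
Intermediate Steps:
I(G) = 1/94 (I(G) = 1/(93 + G/G) = 1/(93 + 1) = 1/94)
I(-214)/12436 - 45623/(-25190) = (1/94)/12436 - 45623/(-25190) = (1/94)*(1/12436) - 45623*(-1/25190) = 1/1168984 + 45623/25190 = 26666291111/14723353480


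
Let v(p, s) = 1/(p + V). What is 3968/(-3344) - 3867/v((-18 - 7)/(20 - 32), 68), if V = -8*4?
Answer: 96713967/836 ≈ 1.1569e+5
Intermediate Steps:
V = -32
v(p, s) = 1/(-32 + p) (v(p, s) = 1/(p - 32) = 1/(-32 + p))
3968/(-3344) - 3867/v((-18 - 7)/(20 - 32), 68) = 3968/(-3344) - (-123744 + 3867*(-18 - 7)/(20 - 32)) = 3968*(-1/3344) - 3867/(1/(-32 - 25/(-12))) = -248/209 - 3867/(1/(-32 - 25*(-1/12))) = -248/209 - 3867/(1/(-32 + 25/12)) = -248/209 - 3867/(1/(-359/12)) = -248/209 - 3867/(-12/359) = -248/209 - 3867*(-359/12) = -248/209 + 462751/4 = 96713967/836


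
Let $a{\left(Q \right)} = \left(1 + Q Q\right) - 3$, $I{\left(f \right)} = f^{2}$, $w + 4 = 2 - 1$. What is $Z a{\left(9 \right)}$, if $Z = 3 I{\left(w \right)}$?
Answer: $2133$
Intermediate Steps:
$w = -3$ ($w = -4 + \left(2 - 1\right) = -4 + 1 = -3$)
$a{\left(Q \right)} = -2 + Q^{2}$ ($a{\left(Q \right)} = \left(1 + Q^{2}\right) - 3 = -2 + Q^{2}$)
$Z = 27$ ($Z = 3 \left(-3\right)^{2} = 3 \cdot 9 = 27$)
$Z a{\left(9 \right)} = 27 \left(-2 + 9^{2}\right) = 27 \left(-2 + 81\right) = 27 \cdot 79 = 2133$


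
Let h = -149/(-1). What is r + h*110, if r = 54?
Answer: 16444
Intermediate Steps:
h = 149 (h = -149*(-1) = 149)
r + h*110 = 54 + 149*110 = 54 + 16390 = 16444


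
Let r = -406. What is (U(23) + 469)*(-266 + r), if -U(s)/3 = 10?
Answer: -295008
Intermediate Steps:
U(s) = -30 (U(s) = -3*10 = -30)
(U(23) + 469)*(-266 + r) = (-30 + 469)*(-266 - 406) = 439*(-672) = -295008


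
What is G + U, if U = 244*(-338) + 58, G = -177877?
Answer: -260291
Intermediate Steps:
U = -82414 (U = -82472 + 58 = -82414)
G + U = -177877 - 82414 = -260291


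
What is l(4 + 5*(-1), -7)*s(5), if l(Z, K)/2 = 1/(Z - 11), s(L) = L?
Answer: -⅚ ≈ -0.83333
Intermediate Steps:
l(Z, K) = 2/(-11 + Z) (l(Z, K) = 2/(Z - 11) = 2/(-11 + Z))
l(4 + 5*(-1), -7)*s(5) = (2/(-11 + (4 + 5*(-1))))*5 = (2/(-11 + (4 - 5)))*5 = (2/(-11 - 1))*5 = (2/(-12))*5 = (2*(-1/12))*5 = -⅙*5 = -⅚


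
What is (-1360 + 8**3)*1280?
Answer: -1085440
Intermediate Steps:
(-1360 + 8**3)*1280 = (-1360 + 512)*1280 = -848*1280 = -1085440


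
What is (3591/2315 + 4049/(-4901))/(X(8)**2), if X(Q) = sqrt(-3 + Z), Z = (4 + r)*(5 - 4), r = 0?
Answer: 8226056/11345815 ≈ 0.72503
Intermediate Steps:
Z = 4 (Z = (4 + 0)*(5 - 4) = 4*1 = 4)
X(Q) = 1 (X(Q) = sqrt(-3 + 4) = sqrt(1) = 1)
(3591/2315 + 4049/(-4901))/(X(8)**2) = (3591/2315 + 4049/(-4901))/(1**2) = (3591*(1/2315) + 4049*(-1/4901))/1 = (3591/2315 - 4049/4901)*1 = (8226056/11345815)*1 = 8226056/11345815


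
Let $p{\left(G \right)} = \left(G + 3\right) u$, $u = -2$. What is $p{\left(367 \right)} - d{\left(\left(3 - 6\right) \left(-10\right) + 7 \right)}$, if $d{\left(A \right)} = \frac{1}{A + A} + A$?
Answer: $- \frac{57499}{74} \approx -777.01$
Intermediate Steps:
$d{\left(A \right)} = A + \frac{1}{2 A}$ ($d{\left(A \right)} = \frac{1}{2 A} + A = A + \frac{1}{2 A}$)
$p{\left(G \right)} = -6 - 2 G$ ($p{\left(G \right)} = \left(G + 3\right) \left(-2\right) = \left(3 + G\right) \left(-2\right) = -6 - 2 G$)
$p{\left(367 \right)} - d{\left(\left(3 - 6\right) \left(-10\right) + 7 \right)} = \left(-6 - 734\right) - \left(\left(\left(3 - 6\right) \left(-10\right) + 7\right) + \frac{1}{2 \left(\left(3 - 6\right) \left(-10\right) + 7\right)}\right) = -740 - \left(\left(\left(-3\right) \left(-10\right) + 7\right) + \frac{1}{2 \left(\left(-3\right) \left(-10\right) + 7\right)}\right) = -740 - \left(\left(30 + 7\right) + \frac{1}{2 \left(30 + 7\right)}\right) = -740 - \left(37 + \frac{1}{2 \cdot 37}\right) = -740 - \left(37 + \frac{1}{2} \cdot \frac{1}{37}\right) = -740 - \left(37 + \frac{1}{74}\right) = -740 - \frac{2739}{74} = - \frac{57499}{74}$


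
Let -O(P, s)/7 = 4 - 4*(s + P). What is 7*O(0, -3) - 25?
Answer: -809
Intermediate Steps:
O(P, s) = -28 + 28*P + 28*s (O(P, s) = -7*(4 - 4*(s + P)) = -7*(4 - 4*(P + s)) = -7*(4 - (4*P + 4*s)) = -7*(4 + (-4*P - 4*s)) = -7*(4 - 4*P - 4*s) = -28 + 28*P + 28*s)
7*O(0, -3) - 25 = 7*(-28 + 28*0 + 28*(-3)) - 25 = 7*(-28 + 0 - 84) - 25 = 7*(-112) - 25 = -784 - 25 = -809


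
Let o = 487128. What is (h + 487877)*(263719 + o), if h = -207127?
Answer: 210800295250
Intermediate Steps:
(h + 487877)*(263719 + o) = (-207127 + 487877)*(263719 + 487128) = 280750*750847 = 210800295250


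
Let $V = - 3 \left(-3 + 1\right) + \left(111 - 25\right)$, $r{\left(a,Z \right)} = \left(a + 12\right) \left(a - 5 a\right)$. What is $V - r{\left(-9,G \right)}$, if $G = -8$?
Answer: $-16$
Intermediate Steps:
$r{\left(a,Z \right)} = - 4 a \left(12 + a\right)$ ($r{\left(a,Z \right)} = \left(12 + a\right) \left(- 4 a\right) = - 4 a \left(12 + a\right)$)
$V = 92$ ($V = \left(-3\right) \left(-2\right) + 86 = 6 + 86 = 92$)
$V - r{\left(-9,G \right)} = 92 - \left(-4\right) \left(-9\right) \left(12 - 9\right) = 92 - \left(-4\right) \left(-9\right) 3 = 92 - 108 = -16$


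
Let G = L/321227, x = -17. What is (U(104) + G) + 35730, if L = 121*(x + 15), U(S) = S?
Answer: 11510848076/321227 ≈ 35834.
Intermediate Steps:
L = -242 (L = 121*(-17 + 15) = 121*(-2) = -242)
G = -242/321227 ≈ -0.00075336
(U(104) + G) + 35730 = (104 - 242/321227) + 35730 = 33407366/321227 + 35730 = 11510848076/321227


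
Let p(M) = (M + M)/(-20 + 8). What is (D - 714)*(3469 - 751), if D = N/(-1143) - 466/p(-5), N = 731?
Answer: -2198557886/635 ≈ -3.4623e+6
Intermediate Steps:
p(M) = -M/6 (p(M) = (2*M)/(-12) = (2*M)*(-1/12) = -M/6)
D = -3199483/5715 (D = 731/(-1143) - 466/((-⅙*(-5))) = 731*(-1/1143) - 466/⅚ = -731/1143 - 466*6/5 = -731/1143 - 2796/5 = -3199483/5715 ≈ -559.84)
(D - 714)*(3469 - 751) = (-3199483/5715 - 714)*(3469 - 751) = -7279993/5715*2718 = -2198557886/635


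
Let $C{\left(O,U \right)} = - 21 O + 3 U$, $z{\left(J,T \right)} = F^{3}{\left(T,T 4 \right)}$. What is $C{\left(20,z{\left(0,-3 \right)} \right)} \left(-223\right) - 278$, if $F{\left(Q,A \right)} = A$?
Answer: $1249414$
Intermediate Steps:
$z{\left(J,T \right)} = 64 T^{3}$ ($z{\left(J,T \right)} = \left(T 4\right)^{3} = \left(4 T\right)^{3} = 64 T^{3}$)
$C{\left(20,z{\left(0,-3 \right)} \right)} \left(-223\right) - 278 = \left(\left(-21\right) 20 + 3 \cdot 64 \left(-3\right)^{3}\right) \left(-223\right) - 278 = \left(-420 + 3 \cdot 64 \left(-27\right)\right) \left(-223\right) - 278 = \left(-420 + 3 \left(-1728\right)\right) \left(-223\right) - 278 = \left(-420 - 5184\right) \left(-223\right) - 278 = \left(-5604\right) \left(-223\right) - 278 = 1249692 - 278 = 1249414$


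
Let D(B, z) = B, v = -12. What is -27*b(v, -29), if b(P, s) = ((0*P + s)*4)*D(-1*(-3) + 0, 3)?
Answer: 9396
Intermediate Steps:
b(P, s) = 12*s (b(P, s) = ((0*P + s)*4)*(-1*(-3) + 0) = ((0 + s)*4)*(3 + 0) = (s*4)*3 = (4*s)*3 = 12*s)
-27*b(v, -29) = -324*(-29) = -27*(-348) = 9396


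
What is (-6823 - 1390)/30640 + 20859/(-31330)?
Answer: -17928661/19199024 ≈ -0.93383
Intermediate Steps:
(-6823 - 1390)/30640 + 20859/(-31330) = -8213*1/30640 + 20859*(-1/31330) = -8213/30640 - 20859/31330 = -17928661/19199024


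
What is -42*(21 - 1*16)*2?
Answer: -420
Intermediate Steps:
-42*(21 - 1*16)*2 = -42*(21 - 16)*2 = -42*5*2 = -210*2 = -420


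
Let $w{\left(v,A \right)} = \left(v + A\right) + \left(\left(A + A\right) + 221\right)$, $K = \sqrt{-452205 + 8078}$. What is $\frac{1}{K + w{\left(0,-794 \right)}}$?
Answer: $- \frac{2161}{5114048} - \frac{i \sqrt{444127}}{5114048} \approx -0.00042256 - 0.00013031 i$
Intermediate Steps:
$K = i \sqrt{444127}$ ($K = \sqrt{-444127} = i \sqrt{444127} \approx 666.43 i$)
$w{\left(v,A \right)} = 221 + v + 3 A$ ($w{\left(v,A \right)} = \left(A + v\right) + \left(2 A + 221\right) = \left(A + v\right) + \left(221 + 2 A\right) = 221 + v + 3 A$)
$\frac{1}{K + w{\left(0,-794 \right)}} = \frac{1}{i \sqrt{444127} + \left(221 + 0 + 3 \left(-794\right)\right)} = \frac{1}{i \sqrt{444127} + \left(221 + 0 - 2382\right)} = \frac{1}{i \sqrt{444127} - 2161} = \frac{1}{-2161 + i \sqrt{444127}}$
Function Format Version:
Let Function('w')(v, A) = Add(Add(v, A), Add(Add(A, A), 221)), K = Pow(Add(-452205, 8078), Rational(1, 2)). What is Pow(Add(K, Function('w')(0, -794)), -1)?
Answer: Add(Rational(-2161, 5114048), Mul(Rational(-1, 5114048), I, Pow(444127, Rational(1, 2)))) ≈ Add(-0.00042256, Mul(-0.00013031, I))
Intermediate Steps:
K = Mul(I, Pow(444127, Rational(1, 2))) (K = Pow(-444127, Rational(1, 2)) = Mul(I, Pow(444127, Rational(1, 2))) ≈ Mul(666.43, I))
Function('w')(v, A) = Add(221, v, Mul(3, A)) (Function('w')(v, A) = Add(Add(A, v), Add(Mul(2, A), 221)) = Add(Add(A, v), Add(221, Mul(2, A))) = Add(221, v, Mul(3, A)))
Pow(Add(K, Function('w')(0, -794)), -1) = Pow(Add(Mul(I, Pow(444127, Rational(1, 2))), Add(221, 0, Mul(3, -794))), -1) = Pow(Add(Mul(I, Pow(444127, Rational(1, 2))), Add(221, 0, -2382)), -1) = Pow(Add(Mul(I, Pow(444127, Rational(1, 2))), -2161), -1) = Pow(Add(-2161, Mul(I, Pow(444127, Rational(1, 2)))), -1)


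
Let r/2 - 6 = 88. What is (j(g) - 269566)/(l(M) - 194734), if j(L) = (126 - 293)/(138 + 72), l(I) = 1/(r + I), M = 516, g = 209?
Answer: 19926377504/14394737175 ≈ 1.3843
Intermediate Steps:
r = 188 (r = 12 + 2*88 = 12 + 176 = 188)
l(I) = 1/(188 + I)
j(L) = -167/210
(j(g) - 269566)/(l(M) - 194734) = (-167/210 - 269566)/(1/(188 + 516) - 194734) = -56609027/(210*(1/704 - 194734)) = -56609027/(210*(-137092735/704)) = -56609027/210*(-704/137092735) = 19926377504/14394737175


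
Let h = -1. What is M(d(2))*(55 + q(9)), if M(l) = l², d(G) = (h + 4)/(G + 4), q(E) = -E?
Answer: 23/2 ≈ 11.500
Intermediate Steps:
d(G) = 3/(4 + G) (d(G) = (-1 + 4)/(G + 4) = 3/(4 + G))
M(d(2))*(55 + q(9)) = (3/(4 + 2))²*(55 - 1*9) = (3/6)²*(55 - 9) = (3*(⅙))²*46 = (½)²*46 = (¼)*46 = 23/2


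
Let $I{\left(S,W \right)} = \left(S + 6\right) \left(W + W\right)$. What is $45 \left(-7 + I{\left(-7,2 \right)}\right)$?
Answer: $-495$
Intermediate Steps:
$I{\left(S,W \right)} = 2 W \left(6 + S\right)$ ($I{\left(S,W \right)} = \left(6 + S\right) 2 W = 2 W \left(6 + S\right)$)
$45 \left(-7 + I{\left(-7,2 \right)}\right) = 45 \left(-7 + 2 \cdot 2 \left(6 - 7\right)\right) = 45 \left(-7 + 2 \cdot 2 \left(-1\right)\right) = 45 \left(-7 - 4\right) = 45 \left(-11\right) = -495$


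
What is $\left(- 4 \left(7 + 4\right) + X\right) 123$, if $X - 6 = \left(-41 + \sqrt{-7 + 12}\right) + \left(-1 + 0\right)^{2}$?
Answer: $-9594 + 123 \sqrt{5} \approx -9319.0$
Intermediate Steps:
$X = -34 + \sqrt{5}$ ($X = 6 - \left(41 - \left(-1 + 0\right)^{2} - \sqrt{-7 + 12}\right) = 6 - \left(41 - 1 - \sqrt{5}\right) = 6 + \left(\left(-41 + \sqrt{5}\right) + 1\right) = 6 - \left(40 - \sqrt{5}\right) = -34 + \sqrt{5} \approx -31.764$)
$\left(- 4 \left(7 + 4\right) + X\right) 123 = \left(- 4 \left(7 + 4\right) - \left(34 - \sqrt{5}\right)\right) 123 = \left(\left(-4\right) 11 - \left(34 - \sqrt{5}\right)\right) 123 = \left(-44 - \left(34 - \sqrt{5}\right)\right) 123 = \left(-78 + \sqrt{5}\right) 123 = -9594 + 123 \sqrt{5}$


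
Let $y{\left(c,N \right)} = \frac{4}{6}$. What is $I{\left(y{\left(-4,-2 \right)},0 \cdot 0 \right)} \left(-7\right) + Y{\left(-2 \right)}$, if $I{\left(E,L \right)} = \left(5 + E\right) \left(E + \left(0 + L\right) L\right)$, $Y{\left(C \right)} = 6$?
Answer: $- \frac{184}{9} \approx -20.444$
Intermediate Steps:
$y{\left(c,N \right)} = \frac{2}{3}$ ($y{\left(c,N \right)} = 4 \cdot \frac{1}{6} = \frac{2}{3}$)
$I{\left(E,L \right)} = \left(5 + E\right) \left(E + L^{2}\right)$ ($I{\left(E,L \right)} = \left(5 + E\right) \left(E + L L\right) = \left(5 + E\right) \left(E + L^{2}\right)$)
$I{\left(y{\left(-4,-2 \right)},0 \cdot 0 \right)} \left(-7\right) + Y{\left(-2 \right)} = \left(\left(\frac{2}{3}\right)^{2} + 5 \cdot \frac{2}{3} + 5 \left(0 \cdot 0\right)^{2} + \frac{2 \left(0 \cdot 0\right)^{2}}{3}\right) \left(-7\right) + 6 = \left(\frac{4}{9} + \frac{10}{3} + 5 \cdot 0^{2} + \frac{2 \cdot 0^{2}}{3}\right) \left(-7\right) + 6 = \left(\frac{4}{9} + \frac{10}{3} + 5 \cdot 0 + \frac{2}{3} \cdot 0\right) \left(-7\right) + 6 = \left(\frac{4}{9} + \frac{10}{3} + 0 + 0\right) \left(-7\right) + 6 = \frac{34}{9} \left(-7\right) + 6 = - \frac{238}{9} + 6 = - \frac{184}{9}$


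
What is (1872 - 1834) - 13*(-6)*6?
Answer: 506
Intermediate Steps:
(1872 - 1834) - 13*(-6)*6 = 38 + 78*6 = 38 + 468 = 506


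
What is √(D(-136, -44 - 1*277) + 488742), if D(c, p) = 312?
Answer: √489054 ≈ 699.32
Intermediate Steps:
√(D(-136, -44 - 1*277) + 488742) = √(312 + 488742) = √489054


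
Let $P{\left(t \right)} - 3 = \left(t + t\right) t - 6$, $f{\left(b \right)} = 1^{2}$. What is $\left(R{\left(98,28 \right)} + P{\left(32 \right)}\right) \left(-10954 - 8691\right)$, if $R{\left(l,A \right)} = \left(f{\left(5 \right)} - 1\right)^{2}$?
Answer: $-40174025$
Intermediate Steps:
$f{\left(b \right)} = 1$
$P{\left(t \right)} = -3 + 2 t^{2}$ ($P{\left(t \right)} = 3 + \left(\left(t + t\right) t - 6\right) = 3 + \left(2 t t - 6\right) = 3 + \left(2 t^{2} - 6\right) = 3 + \left(-6 + 2 t^{2}\right) = -3 + 2 t^{2}$)
$R{\left(l,A \right)} = 0$ ($R{\left(l,A \right)} = \left(1 - 1\right)^{2} = 0^{2} = 0$)
$\left(R{\left(98,28 \right)} + P{\left(32 \right)}\right) \left(-10954 - 8691\right) = \left(0 - \left(3 - 2 \cdot 32^{2}\right)\right) \left(-10954 - 8691\right) = \left(0 + \left(-3 + 2 \cdot 1024\right)\right) \left(-19645\right) = \left(0 + \left(-3 + 2048\right)\right) \left(-19645\right) = \left(0 + 2045\right) \left(-19645\right) = 2045 \left(-19645\right) = -40174025$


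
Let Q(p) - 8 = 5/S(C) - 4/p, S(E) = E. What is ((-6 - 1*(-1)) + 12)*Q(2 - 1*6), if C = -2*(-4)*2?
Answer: 1043/16 ≈ 65.188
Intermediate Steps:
C = 16 (C = 8*2 = 16)
Q(p) = 133/16 - 4/p (Q(p) = 8 + (5/16 - 4/p) = 133/16 - 4/p)
((-6 - 1*(-1)) + 12)*Q(2 - 1*6) = ((-6 - 1*(-1)) + 12)*(133/16 - 4/(2 - 1*6)) = ((-6 + 1) + 12)*(133/16 - 4/(2 - 6)) = (-5 + 12)*(133/16 - 4/(-4)) = 7*(133/16 - 4*(-¼)) = 7*(133/16 + 1) = 7*(149/16) = 1043/16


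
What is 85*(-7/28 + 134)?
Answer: 45475/4 ≈ 11369.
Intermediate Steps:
85*(-7/28 + 134) = 85*(-7*1/28 + 134) = 85*(-¼ + 134) = 85*(535/4) = 45475/4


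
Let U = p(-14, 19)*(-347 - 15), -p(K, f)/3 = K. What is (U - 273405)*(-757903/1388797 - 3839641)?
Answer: 1539002487956446020/1388797 ≈ 1.1082e+12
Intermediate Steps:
p(K, f) = -3*K
U = -15204 (U = (-3*(-14))*(-347 - 15) = 42*(-362) = -15204)
(U - 273405)*(-757903/1388797 - 3839641) = (-15204 - 273405)*(-757903/1388797 - 3839641) = -288609*(-757903*1/1388797 - 3839641) = -288609*(-757903/1388797 - 3839641) = -288609*(-5332482659780/1388797) = 1539002487956446020/1388797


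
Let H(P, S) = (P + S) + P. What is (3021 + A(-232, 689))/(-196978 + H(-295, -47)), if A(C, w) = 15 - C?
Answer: -3268/197615 ≈ -0.016537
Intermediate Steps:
H(P, S) = S + 2*P
(3021 + A(-232, 689))/(-196978 + H(-295, -47)) = (3021 + (15 - 1*(-232)))/(-196978 + (-47 + 2*(-295))) = (3021 + (15 + 232))/(-196978 + (-47 - 590)) = (3021 + 247)/(-196978 - 637) = 3268/(-197615) = 3268*(-1/197615) = -3268/197615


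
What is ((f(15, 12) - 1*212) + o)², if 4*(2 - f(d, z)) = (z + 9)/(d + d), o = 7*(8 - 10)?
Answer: 80407089/1600 ≈ 50254.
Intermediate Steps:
o = -14 (o = 7*(-2) = -14)
f(d, z) = 2 - (9 + z)/(8*d) (f(d, z) = 2 - (z + 9)/(4*(d + d)) = 2 - (9 + z)/(4*(2*d)) = 2 - (9 + z)*1/(2*d)/4 = 2 - (9 + z)/(8*d))
((f(15, 12) - 1*212) + o)² = (((⅛)*(-9 - 1*12 + 16*15)/15 - 1*212) - 14)² = (((⅛)*(1/15)*(-9 - 12 + 240) - 212) - 14)² = (((⅛)*(1/15)*219 - 212) - 14)² = ((73/40 - 212) - 14)² = (-8407/40 - 14)² = (-8967/40)² = 80407089/1600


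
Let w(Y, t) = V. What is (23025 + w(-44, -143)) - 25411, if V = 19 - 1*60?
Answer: -2427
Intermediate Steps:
V = -41 (V = 19 - 60 = -41)
w(Y, t) = -41
(23025 + w(-44, -143)) - 25411 = (23025 - 41) - 25411 = 22984 - 25411 = -2427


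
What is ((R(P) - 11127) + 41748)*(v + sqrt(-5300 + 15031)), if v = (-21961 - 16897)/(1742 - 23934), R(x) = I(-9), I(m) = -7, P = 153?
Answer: 297399703/5548 + 30614*sqrt(9731) ≈ 3.0735e+6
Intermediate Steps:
R(x) = -7
v = 19429/11096 (v = -38858/(-22192) = -38858*(-1/22192) = 19429/11096 ≈ 1.7510)
((R(P) - 11127) + 41748)*(v + sqrt(-5300 + 15031)) = ((-7 - 11127) + 41748)*(19429/11096 + sqrt(-5300 + 15031)) = (-11134 + 41748)*(19429/11096 + sqrt(9731)) = 30614*(19429/11096 + sqrt(9731)) = 297399703/5548 + 30614*sqrt(9731)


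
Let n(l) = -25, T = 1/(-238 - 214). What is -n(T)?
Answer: 25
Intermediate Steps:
T = -1/452 (T = 1/(-452) = -1/452 ≈ -0.0022124)
-n(T) = -1*(-25) = 25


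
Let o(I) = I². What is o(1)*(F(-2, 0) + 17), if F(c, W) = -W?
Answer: 17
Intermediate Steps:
o(1)*(F(-2, 0) + 17) = 1²*(-1*0 + 17) = 1*(0 + 17) = 1*17 = 17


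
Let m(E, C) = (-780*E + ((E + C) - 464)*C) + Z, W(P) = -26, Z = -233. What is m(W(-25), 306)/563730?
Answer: -36257/563730 ≈ -0.064316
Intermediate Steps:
m(E, C) = -233 - 780*E + C*(-464 + C + E) (m(E, C) = (-780*E + ((E + C) - 464)*C) - 233 = (-780*E + ((C + E) - 464)*C) - 233 = (-780*E + (-464 + C + E)*C) - 233 = (-780*E + C*(-464 + C + E)) - 233 = -233 - 780*E + C*(-464 + C + E))
m(W(-25), 306)/563730 = (-233 + 306² - 780*(-26) - 464*306 + 306*(-26))/563730 = (-233 + 93636 + 20280 - 141984 - 7956)*(1/563730) = -36257*1/563730 = -36257/563730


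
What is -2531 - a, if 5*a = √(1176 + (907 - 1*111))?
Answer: -2531 - 2*√493/5 ≈ -2539.9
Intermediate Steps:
a = 2*√493/5 (a = √(1176 + (907 - 1*111))/5 = √(1176 + (907 - 111))/5 = √(1176 + 796)/5 = √1972/5 = (2*√493)/5 = 2*√493/5 ≈ 8.8814)
-2531 - a = -2531 - 2*√493/5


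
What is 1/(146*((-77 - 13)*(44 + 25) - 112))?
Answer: -1/923012 ≈ -1.0834e-6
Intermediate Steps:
1/(146*((-77 - 13)*(44 + 25) - 112)) = 1/(146*(-90*69 - 112)) = 1/(146*(-6210 - 112)) = 1/(146*(-6322)) = 1/(-923012) = -1/923012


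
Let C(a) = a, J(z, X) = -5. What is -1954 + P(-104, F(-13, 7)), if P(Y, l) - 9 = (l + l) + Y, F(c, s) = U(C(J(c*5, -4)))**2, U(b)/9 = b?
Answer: 2001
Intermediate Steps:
U(b) = 9*b
F(c, s) = 2025 (F(c, s) = (9*(-5))**2 = (-45)**2 = 2025)
P(Y, l) = 9 + Y + 2*l (P(Y, l) = 9 + ((l + l) + Y) = 9 + (2*l + Y) = 9 + (Y + 2*l) = 9 + Y + 2*l)
-1954 + P(-104, F(-13, 7)) = -1954 + (9 - 104 + 2*2025) = -1954 + (9 - 104 + 4050) = -1954 + 3955 = 2001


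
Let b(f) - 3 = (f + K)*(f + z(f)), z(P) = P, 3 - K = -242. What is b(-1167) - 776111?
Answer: 1375840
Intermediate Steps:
K = 245 (K = 3 - 1*(-242) = 3 + 242 = 245)
b(f) = 3 + 2*f*(245 + f) (b(f) = 3 + (f + 245)*(f + f) = 3 + (245 + f)*(2*f) = 3 + 2*f*(245 + f))
b(-1167) - 776111 = (3 + 2*(-1167)**2 + 490*(-1167)) - 776111 = (3 + 2*1361889 - 571830) - 776111 = (3 + 2723778 - 571830) - 776111 = 2151951 - 776111 = 1375840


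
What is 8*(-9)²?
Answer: 648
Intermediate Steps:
8*(-9)² = 8*81 = 648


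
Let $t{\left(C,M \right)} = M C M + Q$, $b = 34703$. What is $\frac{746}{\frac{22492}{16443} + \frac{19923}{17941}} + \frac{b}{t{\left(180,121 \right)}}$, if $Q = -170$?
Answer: $\frac{82851947285650409}{275237467790830} \approx 301.02$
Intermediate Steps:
$t{\left(C,M \right)} = -170 + C M^{2}$ ($t{\left(C,M \right)} = M C M - 170 = C M M - 170 = C M^{2} - 170 = -170 + C M^{2}$)
$\frac{746}{\frac{22492}{16443} + \frac{19923}{17941}} + \frac{b}{t{\left(180,121 \right)}} = \frac{746}{\frac{22492}{16443} + \frac{19923}{17941}} + \frac{34703}{-170 + 180 \cdot 121^{2}} = \frac{746}{22492 \cdot \frac{1}{16443} + 19923 \cdot \frac{1}{17941}} + \frac{34703}{-170 + 180 \cdot 14641} = \frac{746}{\frac{22492}{16443} + \frac{19923}{17941}} + \frac{34703}{-170 + 2635380} = \frac{746}{\frac{104446123}{42143409}} + \frac{34703}{2635210} = 746 \cdot \frac{42143409}{104446123} + 34703 \cdot \frac{1}{2635210} = \frac{31438983114}{104446123} + \frac{34703}{2635210} = \frac{82851947285650409}{275237467790830}$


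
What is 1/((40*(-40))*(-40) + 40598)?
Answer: 1/104598 ≈ 9.5604e-6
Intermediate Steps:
1/((40*(-40))*(-40) + 40598) = 1/(-1600*(-40) + 40598) = 1/(64000 + 40598) = 1/104598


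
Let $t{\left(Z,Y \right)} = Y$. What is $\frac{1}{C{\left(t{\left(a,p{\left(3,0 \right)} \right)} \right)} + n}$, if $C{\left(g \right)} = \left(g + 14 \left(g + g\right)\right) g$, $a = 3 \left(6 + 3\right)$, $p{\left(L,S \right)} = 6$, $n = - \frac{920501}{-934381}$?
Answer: $\frac{934381}{976414265} \approx 0.00095695$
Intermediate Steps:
$n = \frac{920501}{934381}$ ($n = \left(-920501\right) \left(- \frac{1}{934381}\right) = \frac{920501}{934381} \approx 0.98515$)
$a = 27$ ($a = 3 \cdot 9 = 27$)
$C{\left(g \right)} = 29 g^{2}$ ($C{\left(g \right)} = \left(g + 14 \cdot 2 g\right) g = \left(g + 28 g\right) g = 29 g g = 29 g^{2}$)
$\frac{1}{C{\left(t{\left(a,p{\left(3,0 \right)} \right)} \right)} + n} = \frac{1}{29 \cdot 6^{2} + \frac{920501}{934381}} = \frac{1}{29 \cdot 36 + \frac{920501}{934381}} = \frac{1}{1044 + \frac{920501}{934381}} = \frac{1}{\frac{976414265}{934381}} = \frac{934381}{976414265}$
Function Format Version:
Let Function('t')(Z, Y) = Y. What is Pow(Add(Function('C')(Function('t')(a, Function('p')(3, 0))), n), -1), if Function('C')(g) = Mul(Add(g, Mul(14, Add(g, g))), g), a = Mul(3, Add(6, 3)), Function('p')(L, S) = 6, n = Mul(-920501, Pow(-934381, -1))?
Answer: Rational(934381, 976414265) ≈ 0.00095695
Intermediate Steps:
n = Rational(920501, 934381) (n = Mul(-920501, Rational(-1, 934381)) = Rational(920501, 934381) ≈ 0.98515)
a = 27 (a = Mul(3, 9) = 27)
Function('C')(g) = Mul(29, Pow(g, 2)) (Function('C')(g) = Mul(Add(g, Mul(14, Mul(2, g))), g) = Mul(Add(g, Mul(28, g)), g) = Mul(Mul(29, g), g) = Mul(29, Pow(g, 2)))
Pow(Add(Function('C')(Function('t')(a, Function('p')(3, 0))), n), -1) = Pow(Add(Mul(29, Pow(6, 2)), Rational(920501, 934381)), -1) = Pow(Add(Mul(29, 36), Rational(920501, 934381)), -1) = Pow(Add(1044, Rational(920501, 934381)), -1) = Pow(Rational(976414265, 934381), -1) = Rational(934381, 976414265)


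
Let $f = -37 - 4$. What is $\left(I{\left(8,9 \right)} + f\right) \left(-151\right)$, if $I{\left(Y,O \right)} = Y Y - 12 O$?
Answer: $12835$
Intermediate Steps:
$I{\left(Y,O \right)} = Y^{2} - 12 O$
$f = -41$ ($f = -37 - 4 = -41$)
$\left(I{\left(8,9 \right)} + f\right) \left(-151\right) = \left(\left(8^{2} - 108\right) - 41\right) \left(-151\right) = \left(\left(64 - 108\right) - 41\right) \left(-151\right) = \left(-44 - 41\right) \left(-151\right) = \left(-85\right) \left(-151\right) = 12835$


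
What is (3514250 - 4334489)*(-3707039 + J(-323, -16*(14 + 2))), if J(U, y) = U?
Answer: 3040922899518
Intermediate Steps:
(3514250 - 4334489)*(-3707039 + J(-323, -16*(14 + 2))) = (3514250 - 4334489)*(-3707039 - 323) = -820239*(-3707362) = 3040922899518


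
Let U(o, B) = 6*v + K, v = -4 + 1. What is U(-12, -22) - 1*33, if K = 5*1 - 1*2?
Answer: -48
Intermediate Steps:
K = 3 (K = 5 - 2 = 3)
v = -3
U(o, B) = -15 (U(o, B) = 6*(-3) + 3 = -18 + 3 = -15)
U(-12, -22) - 1*33 = -15 - 1*33 = -15 - 33 = -48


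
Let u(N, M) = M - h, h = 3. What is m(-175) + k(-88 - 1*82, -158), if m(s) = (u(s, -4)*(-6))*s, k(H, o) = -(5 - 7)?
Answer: -7348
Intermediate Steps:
u(N, M) = -3 + M (u(N, M) = M - 1*3 = M - 3 = -3 + M)
k(H, o) = 2 (k(H, o) = -1*(-2) = 2)
m(s) = 42*s (m(s) = ((-3 - 4)*(-6))*s = (-7*(-6))*s = 42*s)
m(-175) + k(-88 - 1*82, -158) = 42*(-175) + 2 = -7350 + 2 = -7348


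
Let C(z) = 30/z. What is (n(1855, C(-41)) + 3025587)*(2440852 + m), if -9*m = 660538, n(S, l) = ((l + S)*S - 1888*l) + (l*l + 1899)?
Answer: 231685389473769530/15129 ≈ 1.5314e+13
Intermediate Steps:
n(S, l) = 1899 + l² - 1888*l + S*(S + l) (n(S, l) = ((S + l)*S - 1888*l) + (l² + 1899) = (S*(S + l) - 1888*l) + (1899 + l²) = (-1888*l + S*(S + l)) + (1899 + l²) = 1899 + l² - 1888*l + S*(S + l))
m = -660538/9 (m = -⅑*660538 = -660538/9 ≈ -73393.)
(n(1855, C(-41)) + 3025587)*(2440852 + m) = ((1899 + 1855² + (30/(-41))² - 56640/(-41) + 1855*(30/(-41))) + 3025587)*(2440852 - 660538/9) = ((1899 + 3441025 + (30*(-1/41))² - 56640*(-1)/41 + 1855*(30*(-1/41))) + 3025587)*(21307130/9) = ((1899 + 3441025 + (-30/41)² - 1888*(-30/41) + 1855*(-30/41)) + 3025587)*(21307130/9) = ((1899 + 3441025 + 900/1681 + 56640/41 - 55650/41) + 3025587)*(21307130/9) = (5787596734/1681 + 3025587)*(21307130/9) = (10873608481/1681)*(21307130/9) = 231685389473769530/15129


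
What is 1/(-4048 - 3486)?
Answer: -1/7534 ≈ -0.00013273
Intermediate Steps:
1/(-4048 - 3486) = 1/(-7534) = -1/7534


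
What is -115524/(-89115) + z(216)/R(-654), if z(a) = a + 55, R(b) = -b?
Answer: 33234287/19427070 ≈ 1.7107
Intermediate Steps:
z(a) = 55 + a
-115524/(-89115) + z(216)/R(-654) = -115524/(-89115) + (55 + 216)/((-1*(-654))) = -115524*(-1/89115) + 271/654 = 38508/29705 + 271*(1/654) = 38508/29705 + 271/654 = 33234287/19427070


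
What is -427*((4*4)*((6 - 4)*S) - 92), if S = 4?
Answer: -15372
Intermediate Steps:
-427*((4*4)*((6 - 4)*S) - 92) = -427*((4*4)*((6 - 4)*4) - 92) = -427*(16*(2*4) - 92) = -427*(16*8 - 92) = -427*(128 - 92) = -427*36 = -15372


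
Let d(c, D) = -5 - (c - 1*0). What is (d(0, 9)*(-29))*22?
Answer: 3190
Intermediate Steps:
d(c, D) = -5 - c (d(c, D) = -5 - (c + 0) = -5 - c)
(d(0, 9)*(-29))*22 = ((-5 - 1*0)*(-29))*22 = ((-5 + 0)*(-29))*22 = -5*(-29)*22 = 145*22 = 3190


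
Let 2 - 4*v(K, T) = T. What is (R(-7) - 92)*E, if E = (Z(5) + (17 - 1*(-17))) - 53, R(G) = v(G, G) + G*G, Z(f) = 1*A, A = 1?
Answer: 1467/2 ≈ 733.50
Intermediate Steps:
v(K, T) = ½ - T/4
Z(f) = 1 (Z(f) = 1*1 = 1)
R(G) = ½ + G² - G/4 (R(G) = (½ - G/4) + G*G = (½ - G/4) + G² = ½ + G² - G/4)
E = -18 (E = (1 + (17 - 1*(-17))) - 53 = (1 + (17 + 17)) - 53 = (1 + 34) - 53 = 35 - 53 = -18)
(R(-7) - 92)*E = ((½ + (-7)² - ¼*(-7)) - 92)*(-18) = ((½ + 49 + 7/4) - 92)*(-18) = (205/4 - 92)*(-18) = -163/4*(-18) = 1467/2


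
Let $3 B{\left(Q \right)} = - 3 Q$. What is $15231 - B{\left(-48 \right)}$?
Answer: $15183$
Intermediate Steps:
$B{\left(Q \right)} = - Q$ ($B{\left(Q \right)} = \frac{\left(-3\right) Q}{3} = - Q$)
$15231 - B{\left(-48 \right)} = 15231 - \left(-1\right) \left(-48\right) = 15231 - 48 = 15183$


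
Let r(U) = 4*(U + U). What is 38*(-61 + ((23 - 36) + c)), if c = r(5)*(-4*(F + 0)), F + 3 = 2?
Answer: 3268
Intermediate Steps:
F = -1 (F = -3 + 2 = -1)
r(U) = 8*U (r(U) = 4*(2*U) = 8*U)
c = 160 (c = (8*5)*(-4*(-1 + 0)) = 40*(-4*(-1)) = 40*4 = 160)
38*(-61 + ((23 - 36) + c)) = 38*(-61 + ((23 - 36) + 160)) = 38*(-61 + (-13 + 160)) = 38*(-61 + 147) = 38*86 = 3268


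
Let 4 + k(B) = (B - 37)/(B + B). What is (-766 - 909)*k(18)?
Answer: 273025/36 ≈ 7584.0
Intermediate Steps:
k(B) = -4 + (-37 + B)/(2*B) (k(B) = -4 + (B - 37)/(B + B) = -4 + (-37 + B)/((2*B)) = -4 + (-37 + B)*(1/(2*B)) = -4 + (-37 + B)/(2*B))
(-766 - 909)*k(18) = (-766 - 909)*((½)*(-37 - 7*18)/18) = -1675*(-37 - 126)/(2*18) = -1675*(-163)/(2*18) = -1675*(-163/36) = 273025/36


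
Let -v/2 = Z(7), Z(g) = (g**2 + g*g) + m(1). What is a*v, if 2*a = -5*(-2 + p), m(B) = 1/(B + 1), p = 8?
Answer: 2955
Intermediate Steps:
m(B) = 1/(1 + B)
Z(g) = 1/2 + 2*g**2 (Z(g) = (g**2 + g*g) + 1/(1 + 1) = (g**2 + g**2) + 1/2 = 2*g**2 + 1/2 = 1/2 + 2*g**2)
a = -15 (a = (-5*(-2 + 8))/2 = (-5*6)/2 = (1/2)*(-30) = -15)
v = -197 (v = -2*(1/2 + 2*7**2) = -2*(1/2 + 2*49) = -2*(1/2 + 98) = -2*197/2 = -197)
a*v = -15*(-197) = 2955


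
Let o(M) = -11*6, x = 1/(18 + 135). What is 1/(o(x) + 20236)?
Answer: 1/20170 ≈ 4.9579e-5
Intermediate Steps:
x = 1/153 ≈ 0.0065359
o(M) = -66
1/(o(x) + 20236) = 1/(-66 + 20236) = 1/20170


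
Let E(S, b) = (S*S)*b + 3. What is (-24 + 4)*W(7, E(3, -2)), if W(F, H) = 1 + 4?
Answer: -100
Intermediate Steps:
E(S, b) = 3 + b*S² (E(S, b) = S²*b + 3 = b*S² + 3 = 3 + b*S²)
W(F, H) = 5
(-24 + 4)*W(7, E(3, -2)) = (-24 + 4)*5 = -20*5 = -100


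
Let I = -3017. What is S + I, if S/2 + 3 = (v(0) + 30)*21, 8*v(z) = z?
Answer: -1763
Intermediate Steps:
v(z) = z/8
S = 1254 (S = -6 + 2*(((1/8)*0 + 30)*21) = -6 + 2*((0 + 30)*21) = -6 + 2*(30*21) = -6 + 2*630 = -6 + 1260 = 1254)
S + I = 1254 - 3017 = -1763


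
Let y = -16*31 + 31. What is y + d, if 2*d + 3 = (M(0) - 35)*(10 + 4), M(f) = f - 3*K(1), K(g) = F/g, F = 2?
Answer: -1507/2 ≈ -753.50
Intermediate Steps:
K(g) = 2/g
M(f) = -6 + f (M(f) = f - 6/1 = f - 6 = -6 + f)
d = -577/2 (d = -3/2 + (((-6 + 0) - 35)*(10 + 4))/2 = -3/2 + ((-6 - 35)*14)/2 = -3/2 + (-41*14)/2 = -3/2 + (1/2)*(-574) = -3/2 - 287 = -577/2 ≈ -288.50)
y = -465 (y = -496 + 31 = -465)
y + d = -465 - 577/2 = -1507/2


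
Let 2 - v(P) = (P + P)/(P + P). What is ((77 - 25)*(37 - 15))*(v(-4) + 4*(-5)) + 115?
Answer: -21621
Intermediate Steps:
v(P) = 1 (v(P) = 2 - (P + P)/(P + P) = 2 - 2*P/(2*P) = 2 - 2*P*1/(2*P) = 2 - 1*1 = 2 - 1 = 1)
((77 - 25)*(37 - 15))*(v(-4) + 4*(-5)) + 115 = ((77 - 25)*(37 - 15))*(1 + 4*(-5)) + 115 = (52*22)*(1 - 20) + 115 = 1144*(-19) + 115 = -21736 + 115 = -21621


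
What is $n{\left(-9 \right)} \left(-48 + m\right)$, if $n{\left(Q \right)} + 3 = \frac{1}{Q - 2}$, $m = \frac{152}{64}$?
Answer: $\frac{6205}{44} \approx 141.02$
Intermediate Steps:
$m = \frac{19}{8}$ ($m = 152 \cdot \frac{1}{64} = \frac{19}{8} \approx 2.375$)
$n{\left(Q \right)} = -3 + \frac{1}{-2 + Q}$ ($n{\left(Q \right)} = -3 + \frac{1}{Q - 2} = -3 + \frac{1}{-2 + Q}$)
$n{\left(-9 \right)} \left(-48 + m\right) = \frac{7 - -27}{-2 - 9} \left(-48 + \frac{19}{8}\right) = \frac{7 + 27}{-11} \left(- \frac{365}{8}\right) = \left(- \frac{1}{11}\right) 34 \left(- \frac{365}{8}\right) = \left(- \frac{34}{11}\right) \left(- \frac{365}{8}\right) = \frac{6205}{44}$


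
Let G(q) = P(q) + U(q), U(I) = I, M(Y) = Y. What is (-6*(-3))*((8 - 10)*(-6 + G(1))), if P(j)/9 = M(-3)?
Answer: 1152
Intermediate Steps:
P(j) = -27 (P(j) = 9*(-3) = -27)
G(q) = -27 + q
(-6*(-3))*((8 - 10)*(-6 + G(1))) = (-6*(-3))*((8 - 10)*(-6 + (-27 + 1))) = 18*(-2*(-6 - 26)) = 18*(-2*(-32)) = 18*64 = 1152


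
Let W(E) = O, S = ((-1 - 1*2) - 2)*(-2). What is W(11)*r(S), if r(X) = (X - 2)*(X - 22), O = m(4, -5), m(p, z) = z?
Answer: 480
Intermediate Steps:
S = 10 (S = ((-1 - 2) - 2)*(-2) = (-3 - 2)*(-2) = -5*(-2) = 10)
O = -5
W(E) = -5
r(X) = (-22 + X)*(-2 + X) (r(X) = (-2 + X)*(-22 + X) = (-22 + X)*(-2 + X))
W(11)*r(S) = -5*(44 + 10**2 - 24*10) = -5*(44 + 100 - 240) = -5*(-96) = 480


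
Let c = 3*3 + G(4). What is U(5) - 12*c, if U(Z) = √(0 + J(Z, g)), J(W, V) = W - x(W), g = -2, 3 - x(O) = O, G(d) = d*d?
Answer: -300 + √7 ≈ -297.35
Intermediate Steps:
G(d) = d²
x(O) = 3 - O
c = 25 (c = 3*3 + 4² = 9 + 16 = 25)
J(W, V) = -3 + 2*W (J(W, V) = W - (3 - W) = W + (-3 + W) = -3 + 2*W)
U(Z) = √(-3 + 2*Z) (U(Z) = √(0 + (-3 + 2*Z)) = √(-3 + 2*Z))
U(5) - 12*c = √(-3 + 2*5) - 12*25 = √(-3 + 10) - 300 = √7 - 300 = -300 + √7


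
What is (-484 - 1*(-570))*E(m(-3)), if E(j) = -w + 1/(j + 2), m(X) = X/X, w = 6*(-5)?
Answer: 7826/3 ≈ 2608.7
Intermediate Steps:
w = -30
m(X) = 1
E(j) = 30 + 1/(2 + j) (E(j) = -1*(-30) + 1/(j + 2) = 30 + 1/(2 + j))
(-484 - 1*(-570))*E(m(-3)) = (-484 - 1*(-570))*((61 + 30*1)/(2 + 1)) = (-484 + 570)*((61 + 30)/3) = 86*((⅓)*91) = 86*(91/3) = 7826/3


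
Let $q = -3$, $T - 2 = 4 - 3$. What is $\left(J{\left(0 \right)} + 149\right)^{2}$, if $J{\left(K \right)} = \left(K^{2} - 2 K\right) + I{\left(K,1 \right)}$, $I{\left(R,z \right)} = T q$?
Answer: $19600$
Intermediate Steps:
$T = 3$ ($T = 2 + \left(4 - 3\right) = 2 + 1 = 3$)
$I{\left(R,z \right)} = -9$ ($I{\left(R,z \right)} = 3 \left(-3\right) = -9$)
$J{\left(K \right)} = -9 + K^{2} - 2 K$ ($J{\left(K \right)} = \left(K^{2} - 2 K\right) - 9 = -9 + K^{2} - 2 K$)
$\left(J{\left(0 \right)} + 149\right)^{2} = \left(\left(-9 + 0^{2} - 0\right) + 149\right)^{2} = \left(\left(-9 + 0 + 0\right) + 149\right)^{2} = \left(-9 + 149\right)^{2} = 140^{2} = 19600$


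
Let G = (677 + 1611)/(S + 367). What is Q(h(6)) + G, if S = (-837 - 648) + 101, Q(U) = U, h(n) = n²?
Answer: 34324/1017 ≈ 33.750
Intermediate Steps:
S = -1384 (S = -1485 + 101 = -1384)
G = -2288/1017 (G = (677 + 1611)/(-1384 + 367) = 2288/(-1017) = 2288*(-1/1017) = -2288/1017 ≈ -2.2498)
Q(h(6)) + G = 6² - 2288/1017 = 36 - 2288/1017 = 34324/1017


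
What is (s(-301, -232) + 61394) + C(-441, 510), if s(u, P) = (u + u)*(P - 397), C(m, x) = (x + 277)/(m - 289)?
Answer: 321237173/730 ≈ 4.4005e+5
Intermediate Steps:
C(m, x) = (277 + x)/(-289 + m)
s(u, P) = 2*u*(-397 + P) (s(u, P) = (2*u)*(-397 + P) = 2*u*(-397 + P))
(s(-301, -232) + 61394) + C(-441, 510) = (2*(-301)*(-397 - 232) + 61394) + (277 + 510)/(-289 - 441) = (2*(-301)*(-629) + 61394) + 787/(-730) = (378658 + 61394) - 1/730*787 = 440052 - 787/730 = 321237173/730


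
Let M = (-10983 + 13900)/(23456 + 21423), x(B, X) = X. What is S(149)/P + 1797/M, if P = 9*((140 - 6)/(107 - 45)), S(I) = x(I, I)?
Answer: 48643954112/1758951 ≈ 27655.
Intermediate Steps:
M = 2917/44879 ≈ 0.064997
S(I) = I
P = 603/31 (P = 9*(134/62) = 9*(134*(1/62)) = 9*(67/31) = 603/31 ≈ 19.452)
S(149)/P + 1797/M = 149/(603/31) + 1797/(2917/44879) = 149*(31/603) + 1797*(44879/2917) = 4619/603 + 80647563/2917 = 48643954112/1758951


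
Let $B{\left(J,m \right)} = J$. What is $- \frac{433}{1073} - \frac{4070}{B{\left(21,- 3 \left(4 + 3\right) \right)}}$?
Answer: $- \frac{4376203}{22533} \approx -194.21$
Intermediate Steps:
$- \frac{433}{1073} - \frac{4070}{B{\left(21,- 3 \left(4 + 3\right) \right)}} = - \frac{433}{1073} - \frac{4070}{21} = - \frac{4376203}{22533}$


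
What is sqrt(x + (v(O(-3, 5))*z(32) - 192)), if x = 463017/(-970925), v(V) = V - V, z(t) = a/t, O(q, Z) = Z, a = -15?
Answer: 3*I*sqrt(806431391381)/194185 ≈ 13.874*I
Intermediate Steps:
z(t) = -15/t
v(V) = 0
x = -463017/970925 (x = 463017*(-1/970925) = -463017/970925 ≈ -0.47688)
sqrt(x + (v(O(-3, 5))*z(32) - 192)) = sqrt(-463017/970925 + (0*(-15/32) - 192)) = sqrt(-463017/970925 + (0 - 192)) = sqrt(-463017/970925 - 192) = sqrt(-186880617/970925) = 3*I*sqrt(806431391381)/194185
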